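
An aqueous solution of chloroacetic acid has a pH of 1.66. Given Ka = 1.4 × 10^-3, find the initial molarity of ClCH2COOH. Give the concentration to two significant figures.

C₀ = 3.6 × 10^-1 M

[H+] = 10^(-1.66) = 2.19 × 10^-2 M = x
Ka = x²/(C₀ − x) ⇒ C₀ = x + x²/Ka
C₀ = 2.19 × 10^-2 + (2.19 × 10^-2)²/(1.4 × 10^-3) = 3.64 × 10^-1 M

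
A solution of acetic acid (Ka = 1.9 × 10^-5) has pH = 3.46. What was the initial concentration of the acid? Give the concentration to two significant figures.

[H+] = 10^(-3.46) = 3.47 × 10^-4 M = x
Ka = x²/(C₀ − x) ⇒ C₀ = x + x²/Ka
C₀ = 3.47 × 10^-4 + (3.47 × 10^-4)²/(1.9 × 10^-5) = 6.68 × 10^-3 M

C₀ = 6.7 × 10^-3 M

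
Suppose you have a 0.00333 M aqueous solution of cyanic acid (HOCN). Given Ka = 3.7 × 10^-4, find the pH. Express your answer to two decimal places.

HOCN ⇌ OCN- + H+
From the ICE table, Ka = x²/(0.00333 − x) = 3.7 × 10^-4.
The 5% rule fails; solving x² + Ka·x − Ka·C₀ = 0 exactly:
x = (−Ka + √(Ka² + 4·Ka·C₀))/2 = 9.40 × 10^-4 M
pH = −log(9.40 × 10^-4) = 3.03

pH = 3.03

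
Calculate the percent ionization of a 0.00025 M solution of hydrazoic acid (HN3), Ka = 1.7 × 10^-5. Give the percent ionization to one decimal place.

22.9%

HN3 ⇌ N3- + H+; let x = [H+] at equilibrium.
Solve x² + 1.7e-05x − 4.25e-09 = 0 → x = 5.72 × 10^-5 M
% ionization = x/C₀ × 100% = 5.72 × 10^-5/0.00025 × 100% = 22.9%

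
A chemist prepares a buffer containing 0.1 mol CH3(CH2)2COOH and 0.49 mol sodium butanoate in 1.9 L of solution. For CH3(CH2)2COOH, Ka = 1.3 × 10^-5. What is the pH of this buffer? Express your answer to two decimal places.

pH = 5.58

pKa = −log(1.3 × 10^-5) = 4.886
pH = pKa + log([A⁻]/[HA]) = 4.886 + log(0.49/0.1)
pH = 4.886 + (+0.690) = 5.58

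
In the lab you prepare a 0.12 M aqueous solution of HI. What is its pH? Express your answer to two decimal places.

pH = 0.92

HI is a strong acid and dissociates completely, so [H+] = 0.12 M.
pH = -log(0.12) = 0.92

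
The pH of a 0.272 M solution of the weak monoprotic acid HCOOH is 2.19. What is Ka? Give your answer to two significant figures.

[H+] = 10^(-2.19) = 6.46 × 10^-3 M
At equilibrium [HA] = 0.272 − 6.46 × 10^-3 = 2.66 × 10^-1 M
Ka = [H+][A-]/[HA] = (6.46 × 10^-3)² / 2.66 × 10^-1 = 1.6 × 10^-4

Ka = 1.6 × 10^-4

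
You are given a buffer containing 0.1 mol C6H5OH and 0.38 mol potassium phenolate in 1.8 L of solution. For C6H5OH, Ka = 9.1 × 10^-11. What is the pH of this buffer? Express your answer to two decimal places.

pH = 10.62

pKa = −log(9.1 × 10^-11) = 10.041
Using pH = pKa + log([base]/[acid]) with [base]/[acid] = 0.38/0.1:
pH = 10.041 + (+0.580) = 10.62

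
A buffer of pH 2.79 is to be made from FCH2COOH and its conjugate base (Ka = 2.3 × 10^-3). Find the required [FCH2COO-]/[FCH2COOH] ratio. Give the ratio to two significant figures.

ratio = 1.4

pKa = -log(2.3 × 10^-3) = 2.638
pH = pKa + log(r) ⇒ log(r) = 2.79 − 2.638 = +0.152
r = [FCH2COO-]/[FCH2COOH] = 10^(+0.152) = 1.42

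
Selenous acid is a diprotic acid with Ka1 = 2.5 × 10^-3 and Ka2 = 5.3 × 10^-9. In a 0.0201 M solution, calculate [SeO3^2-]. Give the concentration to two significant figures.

5.3 × 10^-9 M

First ionization gives [H+] ≈ [HSeO3-] = 5.95 × 10^-3 M.
Second step: Ka2 = [H+][SeO3^2-]/[HSeO3-] ≈ [SeO3^2-] (since [H+] ≈ [HSeO3-]).
So [SeO3^2-] ≈ Ka2.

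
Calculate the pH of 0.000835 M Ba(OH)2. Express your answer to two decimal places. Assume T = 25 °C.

Ba(OH)2 is a strong base (each formula unit releases 2 OH-); [OH-] = 0.00167 M.
pOH = -log(0.00167) = 2.78
pH = 14.00 - 2.78 = 11.22

pH = 11.22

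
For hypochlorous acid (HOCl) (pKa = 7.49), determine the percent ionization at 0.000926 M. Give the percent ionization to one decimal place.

0.6%

HOCl ⇌ OCl- + H+; let x = [H+] at equilibrium.
Ka = 10^(−7.49) = 3.24 × 10^-8
x ≈ √(Ka·C₀) = √(3.24 × 10^-8 × 0.000926) = 5.48 × 10^-6 M
Fraction ionized = 5.48 × 10^-6 / 0.000926 = 0.0059 → 0.6%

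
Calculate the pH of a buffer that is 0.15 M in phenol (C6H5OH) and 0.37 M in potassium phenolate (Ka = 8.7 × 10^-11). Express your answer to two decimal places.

pKa = −log(8.7 × 10^-11) = 10.060
Henderson–Hasselbalch: pH = pKa + log([C6H5O-]/[C6H5OH]) = 10.060 + log(0.37/0.15)
pH = 10.060 + (+0.392) = 10.45

pH = 10.45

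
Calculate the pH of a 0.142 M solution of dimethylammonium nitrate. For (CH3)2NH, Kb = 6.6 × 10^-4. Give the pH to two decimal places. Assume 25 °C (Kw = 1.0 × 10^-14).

pH = 5.83

(CH3)2NH2+ is the conjugate acid of the weak base (CH3)2NH.
Ka = Kw/Kb = 1.0×10^-14 / 6.6 × 10^-4 = 1.52 × 10^-11
Ka = [H+]²/(0.142 − [H+]) = 1.52 × 10^-11
Assume [H+] ≪ 0.142: [H+] ≈ √(1.52 × 10^-11 × 0.142) = 1.47 × 10^-6 M
Check: 0.001% ionized — well under 5%, approximation valid.
pH = −log[H+] = −log(1.47 × 10^-6) = 5.83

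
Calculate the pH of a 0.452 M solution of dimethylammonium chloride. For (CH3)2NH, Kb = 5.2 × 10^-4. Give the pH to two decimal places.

pH = 5.53

(CH3)2NH2+ is the conjugate acid of the weak base (CH3)2NH.
Ka = Kw/Kb = 1.0×10^-14 / 5.2 × 10^-4 = 1.92 × 10^-11
From the ICE table, Ka = [H+]²/(0.452 − [H+]) = 1.92 × 10^-11.
Assume [H+] ≪ 0.452: [H+] ≈ √(1.92 × 10^-11 × 0.452) = 2.95 × 10^-6 M
pH = −log[H+] = −log(2.95 × 10^-6) = 5.53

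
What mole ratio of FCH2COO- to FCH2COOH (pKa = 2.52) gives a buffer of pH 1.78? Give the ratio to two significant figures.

pH = pKa + log(r) ⇒ log(r) = 1.78 − 2.52 = -0.74
r = [FCH2COO-]/[FCH2COOH] = 10^(-0.74) = 0.182

ratio = 0.18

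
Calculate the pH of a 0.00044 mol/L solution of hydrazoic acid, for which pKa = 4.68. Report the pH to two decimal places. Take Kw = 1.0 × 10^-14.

HN3 ⇌ N3- + H+
Ka = 10^(−4.68) = 2.09 × 10^-5
From the ICE table, Ka = x²/(0.00044 − x) = 2.09 × 10^-5.
Here C₀/Ka ≈ 21.1, so the small-x approximation fails. Use the quadratic:
x = (−Ka + √(Ka² + 4·Ka·C₀))/2 = 8.60 × 10^-5 M
pH = −log[H+] = −log(8.60 × 10^-5) = 4.07

pH = 4.07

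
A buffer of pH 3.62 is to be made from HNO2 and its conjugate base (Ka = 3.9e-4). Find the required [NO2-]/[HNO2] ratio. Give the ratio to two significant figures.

pKa = -log(3.9 × 10^-4) = 3.409
pH = pKa + log(r) ⇒ log(r) = 3.62 − 3.409 = +0.211
r = [NO2-]/[HNO2] = 10^(+0.211) = 1.63

ratio = 1.6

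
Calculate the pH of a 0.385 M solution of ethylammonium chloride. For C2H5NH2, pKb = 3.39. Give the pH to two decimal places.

C2H5NH3+ is the conjugate acid of the weak base C2H5NH2.
Kb = 10^(−3.39) = 4.07 × 10^-4
Ka = Kw/Kb = 1.0×10^-14 / 4.07 × 10^-4 = 2.46 × 10^-11
Ka = [H+]²/(0.385 − [H+]) = 2.46 × 10^-11
Neglecting [H+] in the denominator: [H+] = √(2.46 × 10^-11 × 0.385) = 3.08 × 10^-6 M
pH = −log(3.08 × 10^-6) = 5.51

pH = 5.51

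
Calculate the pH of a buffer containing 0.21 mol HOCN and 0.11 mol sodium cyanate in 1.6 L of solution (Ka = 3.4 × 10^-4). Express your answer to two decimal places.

pH = 3.19

pKa = −log(3.4 × 10^-4) = 3.469
Using pH = pKa + log([base]/[acid]) with [base]/[acid] = 0.11/0.21:
pH = 3.469 + (-0.281) = 3.19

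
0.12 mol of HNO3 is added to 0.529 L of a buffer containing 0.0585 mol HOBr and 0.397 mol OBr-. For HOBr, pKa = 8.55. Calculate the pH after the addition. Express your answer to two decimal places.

After neutralization: n(HOBr) = 0.178 mol, n(OBr-) = 0.277 mol.
Henderson–Hasselbalch with mole ratio 0.277/0.178: pH = 8.55 + (+0.192)

pH = 8.74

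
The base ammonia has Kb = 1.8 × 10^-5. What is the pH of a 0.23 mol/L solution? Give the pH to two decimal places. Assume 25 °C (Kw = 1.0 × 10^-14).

pH = 11.31

NH3 + H2O ⇌ NH4+ + OH-
Let x = [OH-] at equilibrium. Kb = x²/(0.23 − x).
Neglecting x in the denominator: x = √(1.8 × 10^-5 × 0.23) = 2.03 × 10^-3 M
pOH = 2.69, so pH = 14.00 − pOH = 11.31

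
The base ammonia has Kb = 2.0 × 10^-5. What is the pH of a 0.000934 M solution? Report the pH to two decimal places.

pH = 10.10

NH3 + H2O ⇌ NH4+ + OH-
From the ICE table, Kb = [OH-]²/(0.000934 − [OH-]) = 2.0 × 10^-5.
[OH-] is not negligible relative to C₀; solve [OH-]² + 2e-05·[OH-] − 1.87e-08 = 0.
[OH-] = (−Kb + √(Kb² + 4·Kb·C₀))/2 = 1.27 × 10^-4 M
pOH = 3.90, so pH = 14.00 − pOH = 10.10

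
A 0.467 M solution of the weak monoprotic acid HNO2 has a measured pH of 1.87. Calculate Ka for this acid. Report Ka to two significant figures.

Ka = 4.0 × 10^-4

[H+] = 10^(-1.87) = 1.35 × 10^-2 M
At equilibrium [HA] = 0.467 − 1.35 × 10^-2 = 4.54 × 10^-1 M
Ka = [H+][A-]/[HA] = (1.35 × 10^-2)² / 4.54 × 10^-1 = 4.0 × 10^-4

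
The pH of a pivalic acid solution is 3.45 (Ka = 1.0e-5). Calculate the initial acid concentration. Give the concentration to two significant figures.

C₀ = 1.3 × 10^-2 M

[H+] = 10^(-3.45) = 3.55 × 10^-4 M = x
Ka = x²/(C₀ − x) ⇒ C₀ = x + x²/Ka
C₀ = 3.55 × 10^-4 + (3.55 × 10^-4)²/(1.0 × 10^-5) = 1.30 × 10^-2 M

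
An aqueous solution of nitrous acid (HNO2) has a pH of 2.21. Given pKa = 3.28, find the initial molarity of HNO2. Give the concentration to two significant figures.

[H+] = 10^(-2.21) = 6.17 × 10^-3 M = x
Ka = 10^(−3.28) = 5.25 × 10^-4
Ka = x²/(C₀ − x) ⇒ C₀ = x + x²/Ka
C₀ = 6.17 × 10^-3 + (6.17 × 10^-3)²/(5.25 × 10^-4) = 7.87 × 10^-2 M

C₀ = 7.9 × 10^-2 M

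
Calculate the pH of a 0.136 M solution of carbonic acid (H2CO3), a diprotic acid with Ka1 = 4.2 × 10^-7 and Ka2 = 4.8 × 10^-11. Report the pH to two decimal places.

pH = 3.62

Ka1 ≫ Ka2, so treat the first dissociation as the only significant source of H+.
Ka1 = x²/(0.136 − x) = 4.2 × 10^-7
x ≈ √(4.2 × 10^-7 × 0.136) = 2.39 × 10^-4 M
pH = −log(2.39 × 10^-4) = 3.62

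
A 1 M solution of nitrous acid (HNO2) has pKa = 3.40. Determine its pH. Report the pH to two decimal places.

HNO2 ⇌ NO2- + H+
Ka = 10^(−3.40) = 3.98 × 10^-4
Ka = x²/(1 − x) = 3.98 × 10^-4
Neglecting x in the denominator: x = √(3.98 × 10^-4 × 1) = 1.99 × 10^-2 M
Check: 2% ionized — well under 5%, approximation valid.
pH = −log(1.99 × 10^-2) = 1.70

pH = 1.70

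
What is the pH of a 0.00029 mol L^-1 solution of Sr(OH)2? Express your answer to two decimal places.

pH = 10.76

Sr(OH)2 is a strong base (each formula unit releases 2 OH-); [OH-] = 0.00058 M.
pOH = -log(0.00058) = 3.24
pH = 14.00 - 3.24 = 10.76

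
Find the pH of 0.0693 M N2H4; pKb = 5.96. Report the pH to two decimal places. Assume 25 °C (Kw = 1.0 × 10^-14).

pH = 10.44

N2H4 + H2O ⇌ N2H5+ + OH-
Kb = 10^(−5.96) = 1.10 × 10^-6
Let x = [OH-] at equilibrium. Kb = x²/(0.0693 − x).
Assume x ≪ 0.0693: x ≈ √(1.10 × 10^-6 × 0.0693) = 2.76 × 10^-4 M
Check: 0.4% ionized — well under 5%, approximation valid.
pOH = 3.56, so pH = 14.00 − pOH = 10.44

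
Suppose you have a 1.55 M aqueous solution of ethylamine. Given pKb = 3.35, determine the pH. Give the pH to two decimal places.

pH = 12.42

C2H5NH2 + H2O ⇌ C2H5NH3+ + OH-
Kb = 10^(−3.35) = 4.47 × 10^-4
Let x = [OH-] at equilibrium. Kb = x²/(1.55 − x).
Since Kb ≪ C₀, x ≈ √(Kb·C₀) = 2.63 × 10^-2 M.
pOH = −log(2.63 × 10^-2) = 1.58; pH = 14.00 − 1.58 = 12.42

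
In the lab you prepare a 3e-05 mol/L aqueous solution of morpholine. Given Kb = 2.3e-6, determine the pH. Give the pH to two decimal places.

pH = 8.86

C4H8ONH + H2O ⇌ C4H8ONH2+ + OH-
Let x = [OH-] at equilibrium. Kb = x²/(3e-05 − x).
The 5% rule fails; solving x² + Kb·x − Kb·C₀ = 0 exactly:
x = [−2.3e-06 + √(2.3e-06² + 2.76e-10)]/2 = 7.24 × 10^-6 M
pOH = −log(7.24 × 10^-6) = 5.14; pH = 14.00 − 5.14 = 8.86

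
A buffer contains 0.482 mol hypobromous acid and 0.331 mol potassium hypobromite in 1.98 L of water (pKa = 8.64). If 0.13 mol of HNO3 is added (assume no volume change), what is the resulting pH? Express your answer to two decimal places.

Added H+ converts OBr- to HOBr: HOBr → 0.612 mol, OBr- → 0.201 mol.
pH = pKa + log([A⁻]/[HA]) = 8.64 + log(0.201/0.612) = 8.64 -0.484

pH = 8.16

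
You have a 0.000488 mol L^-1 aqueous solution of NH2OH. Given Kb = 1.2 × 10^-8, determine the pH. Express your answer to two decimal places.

pH = 8.38

NH2OH + H2O ⇌ NH3OH+ + OH-
From the ICE table, Kb = [OH-]²/(0.000488 − [OH-]) = 1.2 × 10^-8.
Assume [OH-] ≪ 0.000488: [OH-] ≈ √(1.2 × 10^-8 × 0.000488) = 2.42 × 10^-6 M
([OH-]/C₀ = 0.5% < 5%, so the approximation holds.)
pOH = −log(2.42 × 10^-6) = 5.62; pH = 14.00 − 5.62 = 8.38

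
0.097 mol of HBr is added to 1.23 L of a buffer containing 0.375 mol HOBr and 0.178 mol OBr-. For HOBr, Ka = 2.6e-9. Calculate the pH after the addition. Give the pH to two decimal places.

After neutralization: n(HOBr) = 0.472 mol, n(OBr-) = 0.081 mol.
pKa = −log(2.6 × 10^-9) = 8.585
Henderson–Hasselbalch with mole ratio 0.081/0.472: pH = 8.585 + (-0.765)

pH = 7.82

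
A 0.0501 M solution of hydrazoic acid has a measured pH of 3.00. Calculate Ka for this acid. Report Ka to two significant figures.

[H+] = 10^(-3.00) = 1.00 × 10^-3 M
At equilibrium [HA] = 0.0501 − 1.00 × 10^-3 = 4.91 × 10^-2 M
Ka = [H+][A-]/[HA] = (1.00 × 10^-3)² / 4.91 × 10^-2 = 2.0 × 10^-5

Ka = 2.0 × 10^-5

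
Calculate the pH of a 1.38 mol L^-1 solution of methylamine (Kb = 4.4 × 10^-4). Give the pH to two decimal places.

pH = 12.39

CH3NH2 + H2O ⇌ CH3NH3+ + OH-
Kb = [OH-]²/(1.38 − [OH-]) = 4.4 × 10^-4
Neglecting [OH-] in the denominator: [OH-] = √(4.4 × 10^-4 × 1.38) = 2.46 × 10^-2 M
Check: 1.8% ionized — well under 5%, approximation valid.
pOH = −log(2.46 × 10^-2) = 1.61; pH = 14.00 − 1.61 = 12.39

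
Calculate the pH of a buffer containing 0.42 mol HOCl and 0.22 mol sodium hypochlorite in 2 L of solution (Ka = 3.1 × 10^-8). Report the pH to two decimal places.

pKa = −log(3.1 × 10^-8) = 7.509
Using pH = pKa + log([base]/[acid]) with [base]/[acid] = 0.22/0.42:
pH = 7.509 + (-0.281) = 7.23

pH = 7.23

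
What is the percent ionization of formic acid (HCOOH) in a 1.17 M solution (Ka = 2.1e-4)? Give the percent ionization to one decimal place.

HCOOH ⇌ HCOO- + H+; let x = [H+] at equilibrium.
x ≈ √(Ka·C₀) = √(2.1 × 10^-4 × 1.17) = 1.57 × 10^-2 M
Fraction ionized = 1.57 × 10^-2 / 1.17 = 0.0134 → 1.3%

1.3%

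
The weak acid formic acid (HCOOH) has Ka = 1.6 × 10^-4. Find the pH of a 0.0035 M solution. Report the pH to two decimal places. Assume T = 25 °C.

pH = 3.17

HCOOH ⇌ HCOO- + H+
From the ICE table, Ka = x²/(0.0035 − x) = 1.6 × 10^-4.
The 5% rule fails; solving x² + Ka·x − Ka·C₀ = 0 exactly:
x = [−0.00016 + √(0.00016² + 2.24e-06)]/2 = 6.73 × 10^-4 M
pH = −log[H+] = −log(6.73 × 10^-4) = 3.17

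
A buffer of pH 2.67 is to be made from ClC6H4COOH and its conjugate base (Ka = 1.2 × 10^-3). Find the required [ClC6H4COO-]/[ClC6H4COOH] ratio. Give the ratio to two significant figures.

ratio = 0.56

pKa = -log(1.2 × 10^-3) = 2.921
pH = pKa + log(r) ⇒ log(r) = 2.67 − 2.921 = -0.251
r = [ClC6H4COO-]/[ClC6H4COOH] = 10^(-0.251) = 0.561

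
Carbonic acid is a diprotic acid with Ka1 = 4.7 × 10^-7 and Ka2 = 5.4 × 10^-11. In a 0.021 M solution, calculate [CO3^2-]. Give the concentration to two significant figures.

First ionization gives [H+] ≈ [HCO3-] = 9.93 × 10^-5 M.
Second step: Ka2 = [H+][CO3^2-]/[HCO3-] ≈ [CO3^2-] (since [H+] ≈ [HCO3-]).
So [CO3^2-] ≈ Ka2.

5.4 × 10^-11 M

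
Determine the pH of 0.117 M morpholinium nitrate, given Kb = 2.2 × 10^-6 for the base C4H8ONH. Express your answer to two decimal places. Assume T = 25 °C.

pH = 4.64

C4H8ONH2+ is the conjugate acid of the weak base C4H8ONH.
Ka = Kw/Kb = 1.0×10^-14 / 2.2 × 10^-6 = 4.55 × 10^-9
Let x = [H+] at equilibrium. Ka = x²/(0.117 − x).
Assume x ≪ 0.117: x ≈ √(4.55 × 10^-9 × 0.117) = 2.31 × 10^-5 M
Check: 0.02% ionized — well under 5%, approximation valid.
pH = −log[H+] = −log(2.31 × 10^-5) = 4.64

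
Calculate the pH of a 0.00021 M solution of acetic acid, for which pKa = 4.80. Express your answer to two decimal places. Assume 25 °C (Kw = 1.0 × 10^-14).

CH3COOH ⇌ CH3COO- + H+
Ka = 10^(−4.80) = 1.58 × 10^-5
Ka = [H+]²/(0.00021 − [H+]) = 1.58 × 10^-5
The 5% rule fails; solving [H+]² + Ka·[H+] − Ka·C₀ = 0 exactly:
[H+] = [−1.58e-05 + √(1.58e-05² + 1.33e-08)]/2 = 5.02 × 10^-5 M
pH = −log[H+] = −log(5.02 × 10^-5) = 4.30

pH = 4.30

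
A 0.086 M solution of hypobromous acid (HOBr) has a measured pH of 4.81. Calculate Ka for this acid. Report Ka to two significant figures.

Ka = 2.8 × 10^-9

[H+] = 10^(-4.81) = 1.55 × 10^-5 M
At equilibrium [HA] = 0.086 − 1.55 × 10^-5 = 8.60 × 10^-2 M
Ka = [H+][A-]/[HA] = (1.55 × 10^-5)² / 8.60 × 10^-2 = 2.8 × 10^-9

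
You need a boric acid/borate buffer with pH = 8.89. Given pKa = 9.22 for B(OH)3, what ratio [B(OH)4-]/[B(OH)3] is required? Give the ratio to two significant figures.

pH = pKa + log(r) ⇒ log(r) = 8.89 − 9.22 = -0.33
r = [B(OH)4-]/[B(OH)3] = 10^(-0.33) = 0.468

ratio = 0.47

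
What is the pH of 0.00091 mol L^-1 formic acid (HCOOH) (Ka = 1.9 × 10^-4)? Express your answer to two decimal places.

HCOOH ⇌ HCOO- + H+
Let x = [H+] at equilibrium. Ka = x²/(0.00091 − x).
x is not negligible relative to C₀; solve x² + 0.00019·x − 1.73e-07 = 0.
x = [−0.00019 + √(0.00019² + 6.92e-07)]/2 = 3.32 × 10^-4 M
pH = −log(3.32 × 10^-4) = 3.48

pH = 3.48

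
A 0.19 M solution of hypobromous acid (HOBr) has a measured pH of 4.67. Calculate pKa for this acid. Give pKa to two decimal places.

pKa = 8.62

[H+] = 10^(-4.67) = 2.14 × 10^-5 M
At equilibrium [HA] = 0.19 − 2.14 × 10^-5 = 1.90 × 10^-1 M
Ka = [H+][A-]/[HA] = (2.14 × 10^-5)² / 1.90 × 10^-1 = 2.41 × 10^-9
pKa = -log(2.41 × 10^-9) = 8.62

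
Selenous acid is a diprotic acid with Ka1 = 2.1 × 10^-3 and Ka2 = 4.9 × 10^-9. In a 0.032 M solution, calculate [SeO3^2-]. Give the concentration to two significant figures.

4.9 × 10^-9 M

First ionization gives [H+] ≈ [HSeO3-] = 7.21 × 10^-3 M.
Second step: Ka2 = [H+][SeO3^2-]/[HSeO3-] ≈ [SeO3^2-] (since [H+] ≈ [HSeO3-]).
So [SeO3^2-] ≈ Ka2.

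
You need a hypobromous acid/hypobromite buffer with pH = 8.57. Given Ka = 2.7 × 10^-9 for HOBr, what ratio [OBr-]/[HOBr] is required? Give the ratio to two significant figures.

pKa = -log(2.7 × 10^-9) = 8.569
pH = pKa + log(r) ⇒ log(r) = 8.57 − 8.569 = +0.001
r = [OBr-]/[HOBr] = 10^(+0.001) = 1

ratio = 1.0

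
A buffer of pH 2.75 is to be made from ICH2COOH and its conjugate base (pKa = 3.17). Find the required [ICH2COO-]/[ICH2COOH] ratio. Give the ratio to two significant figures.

pH = pKa + log(r) ⇒ log(r) = 2.75 − 3.17 = -0.42
r = [ICH2COO-]/[ICH2COOH] = 10^(-0.42) = 0.38

ratio = 0.38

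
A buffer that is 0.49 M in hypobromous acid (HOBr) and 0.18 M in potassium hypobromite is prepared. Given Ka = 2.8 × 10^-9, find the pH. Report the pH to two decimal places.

pKa = −log(2.8 × 10^-9) = 8.553
Henderson–Hasselbalch: pH = pKa + log([OBr-]/[HOBr]) = 8.553 + log(0.18/0.49)
pH = 8.553 + (-0.435) = 8.12

pH = 8.12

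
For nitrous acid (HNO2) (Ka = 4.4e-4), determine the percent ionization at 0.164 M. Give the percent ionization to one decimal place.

5.0%

HNO2 ⇌ NO2- + H+; let x = [H+] at equilibrium.
Ka = x²/(C₀ − x); solving the quadratic gives x = 8.28 × 10^-3 M.
Fraction ionized = 8.28 × 10^-3 / 0.164 = 0.0505 → 5.0%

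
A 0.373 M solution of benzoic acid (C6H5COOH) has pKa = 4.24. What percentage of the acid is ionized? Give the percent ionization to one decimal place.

1.2%

C6H5COOH ⇌ C6H5COO- + H+; let x = [H+] at equilibrium.
Ka = 10^(−4.24) = 5.75 × 10^-5
x ≈ √(Ka·C₀) = √(5.75 × 10^-5 × 0.373) = 4.63 × 10^-3 M
% ionization = x/C₀ × 100% = 4.63 × 10^-3/0.373 × 100% = 1.2%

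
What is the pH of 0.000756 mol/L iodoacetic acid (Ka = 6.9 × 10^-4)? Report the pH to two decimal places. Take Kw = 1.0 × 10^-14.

pH = 3.34

ICH2COOH ⇌ ICH2COO- + H+
From the ICE table, Ka = [H+]²/(0.000756 − [H+]) = 6.9 × 10^-4.
Here C₀/Ka ≈ 1.1, so the small-[H+] approximation fails. Use the quadratic:
[H+] = (−Ka + √(Ka² + 4·Ka·C₀))/2 = 4.55 × 10^-4 M
pH = −log[H+] = −log(4.55 × 10^-4) = 3.34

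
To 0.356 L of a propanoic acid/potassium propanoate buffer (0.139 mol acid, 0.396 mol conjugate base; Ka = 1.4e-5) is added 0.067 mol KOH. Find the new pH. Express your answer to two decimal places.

After neutralization: n(CH3CH2COOH) = 0.072 mol, n(CH3CH2COO-) = 0.463 mol.
pKa = −log(1.4 × 10^-5) = 4.854
Henderson–Hasselbalch with mole ratio 0.463/0.072: pH = 4.854 + (+0.808)

pH = 5.66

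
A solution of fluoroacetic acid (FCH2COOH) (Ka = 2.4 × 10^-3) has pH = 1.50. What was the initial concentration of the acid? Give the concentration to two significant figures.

C₀ = 4.5 × 10^-1 M

[H+] = 10^(-1.50) = 3.16 × 10^-2 M = x
Ka = x²/(C₀ − x) ⇒ C₀ = x + x²/Ka
C₀ = 3.16 × 10^-2 + (3.16 × 10^-2)²/(2.4 × 10^-3) = 4.48 × 10^-1 M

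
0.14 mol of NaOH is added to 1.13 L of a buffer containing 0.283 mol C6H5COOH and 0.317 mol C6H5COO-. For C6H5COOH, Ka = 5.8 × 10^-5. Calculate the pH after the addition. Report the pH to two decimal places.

After neutralization: n(C6H5COOH) = 0.143 mol, n(C6H5COO-) = 0.457 mol.
pKa = −log(5.8 × 10^-5) = 4.237
pH = pKa + log([A⁻]/[HA]) = 4.237 + log(0.457/0.143) = 4.237 +0.505

pH = 4.74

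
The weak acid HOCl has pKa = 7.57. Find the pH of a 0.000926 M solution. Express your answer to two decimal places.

HOCl ⇌ OCl- + H+
Ka = 10^(−7.57) = 2.69 × 10^-8
Ka = [H+]²/(0.000926 − [H+]) = 2.69 × 10^-8
Neglecting [H+] in the denominator: [H+] = √(2.69 × 10^-8 × 0.000926) = 4.99 × 10^-6 M
pH = −log(4.99 × 10^-6) = 5.30

pH = 5.30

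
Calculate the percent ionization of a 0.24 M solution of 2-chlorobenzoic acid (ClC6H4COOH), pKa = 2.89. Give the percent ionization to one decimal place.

ClC6H4COOH ⇌ ClC6H4COO- + H+; let x = [H+] at equilibrium.
Ka = 10^(−2.89) = 1.29 × 10^-3
Ka = x²/(C₀ − x); solving the quadratic gives x = 1.70 × 10^-2 M.
Fraction ionized = 1.70 × 10^-2 / 0.24 = 0.0708 → 7.1%

7.1%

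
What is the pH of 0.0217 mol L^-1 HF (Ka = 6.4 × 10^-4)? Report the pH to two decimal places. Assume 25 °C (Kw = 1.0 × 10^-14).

HF ⇌ F- + H+
From the ICE table, Ka = x²/(0.0217 − x) = 6.4 × 10^-4.
x is not negligible relative to C₀; solve x² + 0.00064·x − 1.39e-05 = 0.
x = (−Ka + √(Ka² + 4·Ka·C₀))/2 = 3.42 × 10^-3 M
pH = −log(3.42 × 10^-3) = 2.47

pH = 2.47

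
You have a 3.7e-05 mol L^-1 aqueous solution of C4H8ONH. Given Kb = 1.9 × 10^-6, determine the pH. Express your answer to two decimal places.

pH = 8.87

C4H8ONH + H2O ⇌ C4H8ONH2+ + OH-
From the ICE table, Kb = [OH-]²/(3.7e-05 − [OH-]) = 1.9 × 10^-6.
[OH-] is not negligible relative to C₀; solve [OH-]² + 1.9e-06·[OH-] − 7.03e-11 = 0.
[OH-] = (−Kb + √(Kb² + 4·Kb·C₀))/2 = 7.49 × 10^-6 M
pOH = −log(7.49 × 10^-6) = 5.13; pH = 14.00 − 5.13 = 8.87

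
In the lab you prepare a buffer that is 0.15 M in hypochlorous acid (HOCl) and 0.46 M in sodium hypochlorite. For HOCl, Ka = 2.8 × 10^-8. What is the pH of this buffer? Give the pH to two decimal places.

pKa = −log(2.8 × 10^-8) = 7.553
Using pH = pKa + log([base]/[acid]) with [base]/[acid] = 0.46/0.15:
pH = 7.553 + (+0.487) = 8.04

pH = 8.04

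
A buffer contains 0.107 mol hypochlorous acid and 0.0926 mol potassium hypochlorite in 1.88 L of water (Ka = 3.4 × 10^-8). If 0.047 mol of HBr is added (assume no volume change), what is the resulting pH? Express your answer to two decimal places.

Added H+ converts OCl- to HOCl: HOCl → 0.154 mol, OCl- → 0.0456 mol.
pKa = −log(3.4 × 10^-8) = 7.469
pH = pKa + log([A⁻]/[HA]) = 7.469 + log(0.0456/0.154) = 7.469 -0.529

pH = 6.94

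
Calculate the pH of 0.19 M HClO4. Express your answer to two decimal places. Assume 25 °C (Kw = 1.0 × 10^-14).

pH = 0.72

HClO4 is a strong acid and dissociates completely, so [H+] = 0.19 M.
pH = -log(0.19) = 0.72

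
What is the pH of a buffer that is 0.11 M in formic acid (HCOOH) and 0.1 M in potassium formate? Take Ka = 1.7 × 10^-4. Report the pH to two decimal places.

pKa = −log(1.7 × 10^-4) = 3.770
Using pH = pKa + log([base]/[acid]) with [base]/[acid] = 0.1/0.11:
pH = 3.770 + (-0.041) = 3.73

pH = 3.73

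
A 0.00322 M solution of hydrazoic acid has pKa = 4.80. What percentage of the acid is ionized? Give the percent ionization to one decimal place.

HN3 ⇌ N3- + H+; let x = [H+] at equilibrium.
Ka = 10^(−4.80) = 1.58 × 10^-5
Ka = x²/(C₀ − x); solving the quadratic gives x = 2.18 × 10^-4 M.
Fraction ionized = 2.18 × 10^-4 / 0.00322 = 0.0677 → 6.8%

6.8%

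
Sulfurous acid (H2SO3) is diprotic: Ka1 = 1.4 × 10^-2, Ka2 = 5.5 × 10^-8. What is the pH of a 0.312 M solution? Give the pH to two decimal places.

pH = 1.23

Since Ka1 ≫ Ka2, the first ionization dominates [H+].
Ka1 = x²/(0.312 − x) = 1.4 × 10^-2
Solving the quadratic: x = (−Ka1 + √(Ka1² + 4·Ka1·C₀))/2 = 5.95 × 10^-2 M
pH = −log(5.95 × 10^-2) = 1.23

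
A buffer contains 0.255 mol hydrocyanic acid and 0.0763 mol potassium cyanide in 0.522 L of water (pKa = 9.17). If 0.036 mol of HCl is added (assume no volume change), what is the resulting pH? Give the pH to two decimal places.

After neutralization: n(HCN) = 0.291 mol, n(CN-) = 0.0403 mol.
Henderson–Hasselbalch with mole ratio 0.0403/0.291: pH = 9.17 + (-0.859)

pH = 8.31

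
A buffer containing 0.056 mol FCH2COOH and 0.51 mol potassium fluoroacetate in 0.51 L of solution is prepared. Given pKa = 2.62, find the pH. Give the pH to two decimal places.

pH = 3.58

pH = pKa + log([A⁻]/[HA]) = 2.62 + log(0.51/0.056)
pH = 2.62 + (+0.959) = 3.58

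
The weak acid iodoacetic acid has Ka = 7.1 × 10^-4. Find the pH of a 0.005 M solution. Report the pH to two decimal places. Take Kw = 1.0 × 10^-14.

ICH2COOH ⇌ ICH2COO- + H+
From the ICE table, Ka = x²/(0.005 − x) = 7.1 × 10^-4.
The 5% rule fails; solving x² + Ka·x − Ka·C₀ = 0 exactly:
x = (−Ka + √(Ka² + 4·Ka·C₀))/2 = 1.56 × 10^-3 M
pH = −log[H+] = −log(1.56 × 10^-3) = 2.81

pH = 2.81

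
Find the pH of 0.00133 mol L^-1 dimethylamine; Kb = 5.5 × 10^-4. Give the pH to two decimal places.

(CH3)2NH + H2O ⇌ (CH3)2NH2+ + OH-
Kb = x²/(0.00133 − x) = 5.5 × 10^-4
The 5% rule fails; solving x² + Kb·x − Kb·C₀ = 0 exactly:
x = [−0.00055 + √(0.00055² + 2.93e-06)]/2 = 6.23 × 10^-4 M
pOH = 3.21, so pH = 14.00 − pOH = 10.79

pH = 10.79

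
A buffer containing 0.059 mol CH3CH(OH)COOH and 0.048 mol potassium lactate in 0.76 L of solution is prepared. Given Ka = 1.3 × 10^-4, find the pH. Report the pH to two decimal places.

pH = 3.80

pKa = −log(1.3 × 10^-4) = 3.886
Henderson–Hasselbalch: pH = pKa + log([CH3CH(OH)COO-]/[CH3CH(OH)COOH]) = 3.886 + log(0.048/0.059)
pH = 3.886 + (-0.090) = 3.80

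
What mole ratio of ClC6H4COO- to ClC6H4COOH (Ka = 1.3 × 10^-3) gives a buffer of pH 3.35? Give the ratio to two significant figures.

ratio = 2.9

pKa = -log(1.3 × 10^-3) = 2.886
pH = pKa + log(r) ⇒ log(r) = 3.35 − 2.886 = +0.464
r = [ClC6H4COO-]/[ClC6H4COOH] = 10^(+0.464) = 2.91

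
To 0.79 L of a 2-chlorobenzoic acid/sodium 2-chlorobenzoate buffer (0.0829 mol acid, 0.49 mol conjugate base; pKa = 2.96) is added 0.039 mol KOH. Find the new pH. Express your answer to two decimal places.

OH- converts ClC6H4COOH to ClC6H4COO-: ClC6H4COOH → 0.0439 mol, ClC6H4COO- → 0.529 mol.
pH = pKa + log(n_ClC6H4COO-/n_ClC6H4COOH) = 2.96 + log(0.529/0.0439) = 2.96 + (+1.081)

pH = 4.04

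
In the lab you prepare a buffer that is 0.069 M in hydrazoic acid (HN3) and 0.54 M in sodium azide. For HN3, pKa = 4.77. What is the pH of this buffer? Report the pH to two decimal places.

pH = pKa + log([A⁻]/[HA]) = 4.77 + log(0.54/0.069)
pH = 4.77 + (+0.894) = 5.66

pH = 5.66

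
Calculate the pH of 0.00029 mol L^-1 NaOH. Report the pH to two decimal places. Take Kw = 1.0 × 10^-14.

NaOH is a strong base; [OH-] = 0.00029 M.
pOH = -log(0.00029) = 3.54
pH = 14.00 - 3.54 = 10.46

pH = 10.46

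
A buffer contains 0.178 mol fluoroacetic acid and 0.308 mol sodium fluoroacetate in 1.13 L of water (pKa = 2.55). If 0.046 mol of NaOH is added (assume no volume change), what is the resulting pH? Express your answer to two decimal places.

OH- converts FCH2COOH to FCH2COO-: FCH2COOH → 0.132 mol, FCH2COO- → 0.354 mol.
pH = pKa + log([A⁻]/[HA]) = 2.55 + log(0.354/0.132) = 2.55 +0.428

pH = 2.98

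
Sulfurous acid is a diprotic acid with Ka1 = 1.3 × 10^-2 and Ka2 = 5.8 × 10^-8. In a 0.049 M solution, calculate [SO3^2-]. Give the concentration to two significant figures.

First ionization gives [H+] ≈ [HSO3-] = 1.96 × 10^-2 M.
Second step: Ka2 = [H+][SO3^2-]/[HSO3-] ≈ [SO3^2-] (since [H+] ≈ [HSO3-]).
So [SO3^2-] ≈ Ka2.

5.8 × 10^-8 M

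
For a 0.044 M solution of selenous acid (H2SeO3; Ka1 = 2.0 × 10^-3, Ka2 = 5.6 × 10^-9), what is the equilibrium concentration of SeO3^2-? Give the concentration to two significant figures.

First ionization gives [H+] ≈ [HSeO3-] = 8.43 × 10^-3 M.
Second step: Ka2 = [H+][SeO3^2-]/[HSeO3-] ≈ [SeO3^2-] (since [H+] ≈ [HSeO3-]).
So [SeO3^2-] ≈ Ka2.

5.6 × 10^-9 M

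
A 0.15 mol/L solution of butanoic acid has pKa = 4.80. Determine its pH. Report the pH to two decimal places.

pH = 2.81

CH3(CH2)2COOH ⇌ CH3(CH2)2COO- + H+
Ka = 10^(−4.80) = 1.58 × 10^-5
From the ICE table, Ka = x²/(0.15 − x) = 1.58 × 10^-5.
Since Ka ≪ C₀, x ≈ √(Ka·C₀) = 1.54 × 10^-3 M.
pH = −log(1.54 × 10^-3) = 2.81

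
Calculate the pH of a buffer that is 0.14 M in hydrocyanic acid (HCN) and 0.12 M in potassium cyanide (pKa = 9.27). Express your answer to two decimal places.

pH = 9.20

Henderson–Hasselbalch: pH = pKa + log([CN-]/[HCN]) = 9.27 + log(0.12/0.14)
pH = 9.27 + (-0.067) = 9.20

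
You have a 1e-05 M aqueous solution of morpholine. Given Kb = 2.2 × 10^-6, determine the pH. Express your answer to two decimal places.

C4H8ONH + H2O ⇌ C4H8ONH2+ + OH-
Let x = [OH-] at equilibrium. Kb = x²/(1e-05 − x).
x is not negligible relative to C₀; solve x² + 2.2e-06·x − 2.2e-11 = 0.
x = [−2.2e-06 + √(2.2e-06² + 8.8e-11)]/2 = 3.72 × 10^-6 M
pOH = 5.43, so pH = 14.00 − pOH = 8.57

pH = 8.57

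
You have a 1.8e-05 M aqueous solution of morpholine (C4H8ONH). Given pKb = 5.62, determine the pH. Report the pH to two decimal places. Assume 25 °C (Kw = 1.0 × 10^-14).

C4H8ONH + H2O ⇌ C4H8ONH2+ + OH-
Kb = 10^(−5.62) = 2.40 × 10^-6
Kb = [OH-]²/(1.8e-05 − [OH-]) = 2.40 × 10^-6
The 5% rule fails; solving [OH-]² + Kb·[OH-] − Kb·C₀ = 0 exactly:
[OH-] = (−Kb + √(Kb² + 4·Kb·C₀))/2 = 5.48 × 10^-6 M
pOH = −log(5.48 × 10^-6) = 5.26; pH = 14.00 − 5.26 = 8.74

pH = 8.74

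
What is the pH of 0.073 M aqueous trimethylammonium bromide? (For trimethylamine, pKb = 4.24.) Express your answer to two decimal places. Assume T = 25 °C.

pH = 5.45

(CH3)3NH+ is the conjugate acid of the weak base (CH3)3N.
Kb = 10^(−4.24) = 5.75 × 10^-5
Ka = Kw/Kb = 1.0×10^-14 / 5.75 × 10^-5 = 1.74 × 10^-10
From the ICE table, Ka = [H+]²/(0.073 − [H+]) = 1.74 × 10^-10.
Since Ka ≪ C₀, [H+] ≈ √(Ka·C₀) = 3.56 × 10^-6 M.
pH = −log(3.56 × 10^-6) = 5.45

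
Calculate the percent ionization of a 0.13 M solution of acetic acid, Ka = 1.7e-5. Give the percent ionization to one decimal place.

1.1%

CH3COOH ⇌ CH3COO- + H+; let x = [H+] at equilibrium.
x ≈ √(Ka·C₀) = √(1.7 × 10^-5 × 0.13) = 1.49 × 10^-3 M
% ionization = x/C₀ × 100% = 1.49 × 10^-3/0.13 × 100% = 1.1%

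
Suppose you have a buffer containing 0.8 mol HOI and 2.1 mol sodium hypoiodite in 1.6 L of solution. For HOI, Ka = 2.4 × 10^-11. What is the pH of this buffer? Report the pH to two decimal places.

pH = 11.04

pKa = −log(2.4 × 10^-11) = 10.620
Using pH = pKa + log([base]/[acid]) with [base]/[acid] = 2.1/0.8:
pH = 10.620 + (+0.419) = 11.04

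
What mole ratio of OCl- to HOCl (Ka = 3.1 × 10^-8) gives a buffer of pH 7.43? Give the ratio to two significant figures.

pKa = -log(3.1 × 10^-8) = 7.509
pH = pKa + log(r) ⇒ log(r) = 7.43 − 7.509 = -0.079
r = [OCl-]/[HOCl] = 10^(-0.079) = 0.834

ratio = 0.83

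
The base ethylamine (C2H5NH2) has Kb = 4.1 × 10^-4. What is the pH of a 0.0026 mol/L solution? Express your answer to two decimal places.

C2H5NH2 + H2O ⇌ C2H5NH3+ + OH-
From the ICE table, Kb = x²/(0.0026 − x) = 4.1 × 10^-4.
Here C₀/Kb ≈ 6.34, so the small-x approximation fails. Use the quadratic:
x = [−0.00041 + √(0.00041² + 4.26e-06)]/2 = 8.48 × 10^-4 M
pOH = −log(8.48 × 10^-4) = 3.07; pH = 14.00 − 3.07 = 10.93

pH = 10.93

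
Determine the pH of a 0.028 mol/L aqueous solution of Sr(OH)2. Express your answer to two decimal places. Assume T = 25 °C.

Sr(OH)2 is a strong base (each formula unit releases 2 OH-); [OH-] = 0.056 M.
pOH = -log(0.056) = 1.25
pH = 14.00 - 1.25 = 12.75

pH = 12.75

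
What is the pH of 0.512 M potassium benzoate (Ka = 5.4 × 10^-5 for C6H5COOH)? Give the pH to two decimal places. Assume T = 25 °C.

C6H5COO- is the conjugate base of the weak acid C6H5COOH.
Kb = Kw/Ka = 1.0×10^-14 / 5.4 × 10^-5 = 1.85 × 10^-10
Let x = [OH-] at equilibrium. Kb = x²/(0.512 − x).
Since Kb ≪ C₀, x ≈ √(Kb·C₀) = 9.73 × 10^-6 M.
(x/C₀ = 0.0019% < 5%, so the approximation holds.)
pOH = 5.01, so pH = 14.00 − pOH = 8.99

pH = 8.99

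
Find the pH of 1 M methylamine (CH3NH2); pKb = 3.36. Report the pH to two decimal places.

pH = 12.32

CH3NH2 + H2O ⇌ CH3NH3+ + OH-
Kb = 10^(−3.36) = 4.37 × 10^-4
Kb = [OH-]²/(1 − [OH-]) = 4.37 × 10^-4
Neglecting [OH-] in the denominator: [OH-] = √(4.37 × 10^-4 × 1) = 2.09 × 10^-2 M
Check: 2.1% ionized — well under 5%, approximation valid.
pOH = −log(2.09 × 10^-2) = 1.68; pH = 14.00 − 1.68 = 12.32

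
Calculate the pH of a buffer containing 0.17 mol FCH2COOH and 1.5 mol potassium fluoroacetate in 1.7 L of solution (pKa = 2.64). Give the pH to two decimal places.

pH = pKa + log([A⁻]/[HA]) = 2.64 + log(1.5/0.17)
pH = 2.64 + (+0.946) = 3.59

pH = 3.59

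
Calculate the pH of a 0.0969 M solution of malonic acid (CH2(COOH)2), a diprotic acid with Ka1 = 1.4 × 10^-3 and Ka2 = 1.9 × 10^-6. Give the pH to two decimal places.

pH = 1.96

Since Ka1 ≫ Ka2, the first ionization dominates [H+].
Ka1 = x²/(0.0969 − x) = 1.4 × 10^-3
Solving the quadratic: x = (−Ka1 + √(Ka1² + 4·Ka1·C₀))/2 = 1.10 × 10^-2 M
pH = −log(1.10 × 10^-2) = 1.96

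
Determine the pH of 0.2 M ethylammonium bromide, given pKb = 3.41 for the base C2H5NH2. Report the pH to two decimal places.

C2H5NH3+ is the conjugate acid of the weak base C2H5NH2.
Kb = 10^(−3.41) = 3.89 × 10^-4
Ka = Kw/Kb = 1.0×10^-14 / 3.89 × 10^-4 = 2.57 × 10^-11
Ka = x²/(0.2 − x) = 2.57 × 10^-11
Neglecting x in the denominator: x = √(2.57 × 10^-11 × 0.2) = 2.27 × 10^-6 M
(x/C₀ = 0.0011% < 5%, so the approximation holds.)
pH = −log(2.27 × 10^-6) = 5.64

pH = 5.64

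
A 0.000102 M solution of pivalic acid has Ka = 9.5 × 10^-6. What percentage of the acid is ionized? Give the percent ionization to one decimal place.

26.2%

(CH3)3CCOOH ⇌ (CH3)3CCOO- + H+; let x = [H+] at equilibrium.
Ka = x²/(C₀ − x); solving the quadratic gives x = 2.67 × 10^-5 M.
Fraction ionized = 2.67 × 10^-5 / 0.000102 = 0.2618 → 26.2%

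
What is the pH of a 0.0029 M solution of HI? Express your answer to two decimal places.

pH = 2.54

HI is a strong acid and dissociates completely, so [H+] = 0.0029 M.
pH = -log(0.0029) = 2.54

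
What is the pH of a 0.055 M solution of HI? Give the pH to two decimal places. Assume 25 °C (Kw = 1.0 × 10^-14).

pH = 1.26

HI is a strong acid and dissociates completely, so [H+] = 0.055 M.
pH = -log(0.055) = 1.26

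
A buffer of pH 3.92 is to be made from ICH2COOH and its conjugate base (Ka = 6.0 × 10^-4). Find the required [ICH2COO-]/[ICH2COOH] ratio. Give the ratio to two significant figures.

ratio = 5.0

pKa = -log(6.0 × 10^-4) = 3.222
pH = pKa + log(r) ⇒ log(r) = 3.92 − 3.222 = +0.698
r = [ICH2COO-]/[ICH2COOH] = 10^(+0.698) = 4.99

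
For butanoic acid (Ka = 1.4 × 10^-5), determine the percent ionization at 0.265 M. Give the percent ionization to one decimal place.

0.7%

CH3(CH2)2COOH ⇌ CH3(CH2)2COO- + H+; let x = [H+] at equilibrium.
x ≈ √(Ka·C₀) = √(1.4 × 10^-5 × 0.265) = 1.93 × 10^-3 M
% ionization = x/C₀ × 100% = 1.93 × 10^-3/0.265 × 100% = 0.7%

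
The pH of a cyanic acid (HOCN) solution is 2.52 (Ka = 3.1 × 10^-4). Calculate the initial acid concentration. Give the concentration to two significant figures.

C₀ = 3.2 × 10^-2 M

[H+] = 10^(-2.52) = 3.02 × 10^-3 M = x
Ka = x²/(C₀ − x) ⇒ C₀ = x + x²/Ka
C₀ = 3.02 × 10^-3 + (3.02 × 10^-3)²/(3.1 × 10^-4) = 3.24 × 10^-2 M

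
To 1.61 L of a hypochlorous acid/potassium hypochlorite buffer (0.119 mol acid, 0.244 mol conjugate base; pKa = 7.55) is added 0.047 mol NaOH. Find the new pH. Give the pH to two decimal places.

OH- converts HOCl to OCl-: HOCl → 0.072 mol, OCl- → 0.291 mol.
pH = pKa + log([A⁻]/[HA]) = 7.55 + log(0.291/0.072) = 7.55 +0.607

pH = 8.16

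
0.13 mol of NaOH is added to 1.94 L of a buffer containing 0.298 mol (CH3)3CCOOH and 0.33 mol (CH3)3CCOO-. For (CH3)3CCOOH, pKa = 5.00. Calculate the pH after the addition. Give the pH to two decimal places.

pH = 5.44

OH- converts (CH3)3CCOOH to (CH3)3CCOO-: (CH3)3CCOOH → 0.168 mol, (CH3)3CCOO- → 0.46 mol.
pH = pKa + log(n_(CH3)3CCOO-/n_(CH3)3CCOOH) = 5.00 + log(0.46/0.168) = 5.00 + (+0.437)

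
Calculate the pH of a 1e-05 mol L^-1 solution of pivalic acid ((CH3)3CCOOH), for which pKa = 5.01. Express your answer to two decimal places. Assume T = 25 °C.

pH = 5.21

(CH3)3CCOOH ⇌ (CH3)3CCOO- + H+
Ka = 10^(−5.01) = 9.77 × 10^-6
Ka = [H+]²/(1e-05 − [H+]) = 9.77 × 10^-6
[H+] is not negligible relative to C₀; solve [H+]² + 9.77e-06·[H+] − 9.77e-11 = 0.
[H+] = (−Ka + √(Ka² + 4·Ka·C₀))/2 = 6.14 × 10^-6 M
pH = −log(6.14 × 10^-6) = 5.21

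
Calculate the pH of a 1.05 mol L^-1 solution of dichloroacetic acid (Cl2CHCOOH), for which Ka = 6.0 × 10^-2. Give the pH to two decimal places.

pH = 0.65

Cl2CHCOOH ⇌ Cl2CHCOO- + H+
Let x = [H+] at equilibrium. Ka = x²/(1.05 − x).
Here C₀/Ka ≈ 17.5, so the small-x approximation fails. Use the quadratic:
x = (−Ka + √(Ka² + 4·Ka·C₀))/2 = 2.23 × 10^-1 M
pH = −log(2.23 × 10^-1) = 0.65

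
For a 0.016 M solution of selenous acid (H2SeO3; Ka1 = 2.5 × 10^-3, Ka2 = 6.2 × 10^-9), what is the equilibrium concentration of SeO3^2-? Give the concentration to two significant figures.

6.2 × 10^-9 M

First ionization gives [H+] ≈ [HSeO3-] = 5.20 × 10^-3 M.
Second step: Ka2 = [H+][SeO3^2-]/[HSeO3-] ≈ [SeO3^2-] (since [H+] ≈ [HSeO3-]).
So [SeO3^2-] ≈ Ka2.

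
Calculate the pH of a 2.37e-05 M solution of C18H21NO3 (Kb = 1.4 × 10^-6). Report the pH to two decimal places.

pH = 8.71

C18H21NO3 + H2O ⇌ C18H22NO3+ + OH-
Kb = [OH-]²/(2.37e-05 − [OH-]) = 1.4 × 10^-6
The 5% rule fails; solving [OH-]² + Kb·[OH-] − Kb·C₀ = 0 exactly:
[OH-] = (−Kb + √(Kb² + 4·Kb·C₀))/2 = 5.10 × 10^-6 M
pOH = 5.29, so pH = 14.00 − pOH = 8.71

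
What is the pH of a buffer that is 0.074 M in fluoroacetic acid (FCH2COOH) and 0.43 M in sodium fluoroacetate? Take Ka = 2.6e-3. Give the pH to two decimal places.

pH = 3.35

pKa = −log(2.6 × 10^-3) = 2.585
pH = pKa + log([A⁻]/[HA]) = 2.585 + log(0.43/0.074)
pH = 2.585 + (+0.764) = 3.35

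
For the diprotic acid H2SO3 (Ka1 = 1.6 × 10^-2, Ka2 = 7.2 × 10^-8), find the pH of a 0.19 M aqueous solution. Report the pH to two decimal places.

pH = 1.32

Ka1 ≫ Ka2, so treat the first dissociation as the only significant source of H+.
Ka1 = x²/(0.19 − x) = 1.6 × 10^-2
Solving the quadratic: x = (−Ka1 + √(Ka1² + 4·Ka1·C₀))/2 = 4.77 × 10^-2 M
pH = −log(4.77 × 10^-2) = 1.32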